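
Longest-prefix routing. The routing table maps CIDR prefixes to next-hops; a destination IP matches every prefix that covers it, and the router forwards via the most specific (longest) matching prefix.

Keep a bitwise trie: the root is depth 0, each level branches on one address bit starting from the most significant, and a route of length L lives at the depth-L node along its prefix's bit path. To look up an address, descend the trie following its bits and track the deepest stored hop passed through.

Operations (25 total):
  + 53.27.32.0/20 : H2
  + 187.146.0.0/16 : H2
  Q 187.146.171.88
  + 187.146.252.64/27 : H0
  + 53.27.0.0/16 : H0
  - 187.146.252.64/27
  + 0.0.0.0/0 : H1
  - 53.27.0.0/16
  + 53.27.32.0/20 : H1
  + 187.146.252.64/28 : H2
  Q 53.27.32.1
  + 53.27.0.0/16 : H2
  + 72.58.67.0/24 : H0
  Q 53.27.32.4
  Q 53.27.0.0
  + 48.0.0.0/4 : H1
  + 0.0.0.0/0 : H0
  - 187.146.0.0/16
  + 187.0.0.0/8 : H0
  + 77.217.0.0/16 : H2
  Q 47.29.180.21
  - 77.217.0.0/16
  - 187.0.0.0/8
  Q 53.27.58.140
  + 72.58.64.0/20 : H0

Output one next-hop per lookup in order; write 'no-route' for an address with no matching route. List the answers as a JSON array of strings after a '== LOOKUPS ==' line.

Process each operation:
  + 53.27.32.0/20 (H2) depth=20
  + 187.146.0.0/16 (H2) depth=16
  lookup 187.146.171.88: bits 1011101110010010 walk d0:-→d1:-→d2:-→d3:-→d4:-→d5:-→d6:-→d7:-→d8:-→d9:-→d10:-→d11:-→d12:-→d13:-→d14:-→d15:-→d16:H2 -> H2
  + 187.146.252.64/27 (H0) depth=27
  + 53.27.0.0/16 (H0) depth=16
  - 187.146.252.64/27 clear@27
  + 0.0.0.0/0 (H1) depth=0
  - 53.27.0.0/16 clear@16
  + 53.27.32.0/20 (H1) depth=20
  + 187.146.252.64/28 (H2) depth=28
  lookup 53.27.32.1: bits 00110101000110110010 walk d0:H1→d1:-→d2:-→d3:-→d4:-→d5:-→d6:-→d7:-→d8:-→d9:-→d10:-→d11:-→d12:-→d13:-→d14:-→d15:-→d16:-→d17:-→d18:-→d19:-→d20:H1 -> H1
  + 53.27.0.0/16 (H2) depth=16
  + 72.58.67.0/24 (H0) depth=24
  lookup 53.27.32.4: bits 00110101000110110010 walk d0:H1→d1:-→d2:-→d3:-→d4:-→d5:-→d6:-→d7:-→d8:-→d9:-→d10:-→d11:-→d12:-→d13:-→d14:-→d15:-→d16:H2→d17:-→d18:-→d19:-→d20:H1 -> H1
  lookup 53.27.0.0: bits 001101010001101100 walk d0:H1→d1:-→d2:-→d3:-→d4:-→d5:-→d6:-→d7:-→d8:-→d9:-→d10:-→d11:-→d12:-→d13:-→d14:-→d15:-→d16:H2→d17:-→d18:- -> H2
  + 48.0.0.0/4 (H1) depth=4
  + 0.0.0.0/0 (H0) depth=0
  - 187.146.0.0/16 clear@16
  + 187.0.0.0/8 (H0) depth=8
  + 77.217.0.0/16 (H2) depth=16
  lookup 47.29.180.21: bits 001 walk d0:H0→d1:-→d2:-→d3:- -> H0
  - 77.217.0.0/16 clear@16
  - 187.0.0.0/8 clear@8
  lookup 53.27.58.140: bits 0011010100011011001 walk d0:H0→d1:-→d2:-→d3:-→d4:H1→d5:-→d6:-→d7:-→d8:-→d9:-→d10:-→d11:-→d12:-→d13:-→d14:-→d15:-→d16:H2→d17:-→d18:-→d19:- -> H2
  + 72.58.64.0/20 (H0) depth=20

== LOOKUPS ==
["H2","H1","H1","H2","H0","H2"]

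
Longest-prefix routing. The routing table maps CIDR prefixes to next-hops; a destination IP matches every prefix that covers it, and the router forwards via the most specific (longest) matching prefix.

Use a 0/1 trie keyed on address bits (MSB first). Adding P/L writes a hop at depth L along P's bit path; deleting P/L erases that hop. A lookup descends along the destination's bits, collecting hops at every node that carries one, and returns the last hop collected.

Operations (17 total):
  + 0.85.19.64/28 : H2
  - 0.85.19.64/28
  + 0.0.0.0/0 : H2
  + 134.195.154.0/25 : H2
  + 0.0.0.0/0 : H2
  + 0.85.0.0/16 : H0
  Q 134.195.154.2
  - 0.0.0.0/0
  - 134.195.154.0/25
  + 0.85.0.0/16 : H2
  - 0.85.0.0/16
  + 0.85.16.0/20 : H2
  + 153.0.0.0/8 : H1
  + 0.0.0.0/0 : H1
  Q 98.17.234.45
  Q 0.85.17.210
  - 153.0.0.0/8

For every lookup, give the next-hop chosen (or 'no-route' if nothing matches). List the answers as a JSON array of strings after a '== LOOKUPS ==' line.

Trace:
  add 0.85.19.64/28 -> H2 at depth 28
  del 0.85.19.64/28 (clear depth 28)
  add 0.0.0.0/0 -> H2 at depth 0
  add 134.195.154.0/25 -> H2 at depth 25
  add 0.0.0.0/0 -> H2 at depth 0
  add 0.85.0.0/16 -> H0 at depth 16
  lookup 134.195.154.2: bits 1000011011000011100110100 walk d0:H2→d1:-→d2:-→d3:-→d4:-→d5:-→d6:-→d7:-→d8:-→d9:-→d10:-→d11:-→d12:-→d13:-→d14:-→d15:-→d16:-→d17:-→d18:-→d19:-→d20:-→d21:-→d22:-→d23:-→d24:-→d25:H2 -> H2
  del 0.0.0.0/0 (clear depth 0)
  del 134.195.154.0/25 (clear depth 25)
  add 0.85.0.0/16 -> H2 at depth 16
  del 0.85.0.0/16 (clear depth 16)
  add 0.85.16.0/20 -> H2 at depth 20
  add 153.0.0.0/8 -> H1 at depth 8
  add 0.0.0.0/0 -> H1 at depth 0
  lookup 98.17.234.45: bits 0 walk d0:H1→d1:- -> H1
  lookup 0.85.17.210: bits 0000000001010101000100 walk d0:H1→d1:-→d2:-→d3:-→d4:-→d5:-→d6:-→d7:-→d8:-→d9:-→d10:-→d11:-→d12:-→d13:-→d14:-→d15:-→d16:-→d17:-→d18:-→d19:-→d20:H2→d21:-→d22:- -> H2
  del 153.0.0.0/8 (clear depth 8)

== LOOKUPS ==
["H2","H1","H2"]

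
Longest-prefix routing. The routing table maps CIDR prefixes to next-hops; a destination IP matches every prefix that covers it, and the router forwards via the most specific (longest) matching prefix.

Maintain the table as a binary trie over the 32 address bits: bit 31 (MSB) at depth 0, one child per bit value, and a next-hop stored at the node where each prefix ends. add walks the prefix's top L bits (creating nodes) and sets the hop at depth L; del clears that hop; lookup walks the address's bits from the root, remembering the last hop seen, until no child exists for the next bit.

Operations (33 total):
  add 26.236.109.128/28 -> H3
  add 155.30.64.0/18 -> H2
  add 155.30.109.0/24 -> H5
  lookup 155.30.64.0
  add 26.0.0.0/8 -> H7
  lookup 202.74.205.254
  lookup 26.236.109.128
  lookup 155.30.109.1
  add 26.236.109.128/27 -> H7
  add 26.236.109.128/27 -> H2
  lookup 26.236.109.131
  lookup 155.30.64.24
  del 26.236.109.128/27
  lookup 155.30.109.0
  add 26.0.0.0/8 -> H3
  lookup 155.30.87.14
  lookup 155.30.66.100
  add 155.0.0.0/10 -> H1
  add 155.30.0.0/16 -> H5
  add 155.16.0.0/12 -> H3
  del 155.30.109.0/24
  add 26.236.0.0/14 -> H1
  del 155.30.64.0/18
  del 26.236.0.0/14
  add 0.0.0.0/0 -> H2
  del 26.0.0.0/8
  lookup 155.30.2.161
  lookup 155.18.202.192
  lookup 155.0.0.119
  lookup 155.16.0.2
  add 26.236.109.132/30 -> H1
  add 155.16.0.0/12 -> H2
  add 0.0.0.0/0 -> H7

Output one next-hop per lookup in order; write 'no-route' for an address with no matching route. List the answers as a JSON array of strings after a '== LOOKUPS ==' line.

Trace:
  + 26.236.109.128/28 (H3) depth=28
  + 155.30.64.0/18 (H2) depth=18
  + 155.30.109.0/24 (H5) depth=24
  ? 155.30.64.0  path d0:-→d1:-→d2:-→d3:-→d4:-→d5:-→d6:-→d7:-→d8:-→d9:-→d10:-→d11:-→d12:-→d13:-→d14:-→d15:-→d16:-→d17:-→d18:H2  best=H2
  + 26.0.0.0/8 (H7) depth=8
  ? 202.74.205.254  path d0:-→d1:-  best=no-route
  ? 26.236.109.128  path d0:-→d1:-→d2:-→d3:-→d4:-→d5:-→d6:-→d7:-→d8:H7→d9:-→d10:-→d11:-→d12:-→d13:-→d14:-→d15:-→d16:-→d17:-→d18:-→d19:-→d20:-→d21:-→d22:-→d23:-→d24:-→d25:-→d26:-→d27:-→d28:H3  best=H3
  ? 155.30.109.1  path d0:-→d1:-→d2:-→d3:-→d4:-→d5:-→d6:-→d7:-→d8:-→d9:-→d10:-→d11:-→d12:-→d13:-→d14:-→d15:-→d16:-→d17:-→d18:H2→d19:-→d20:-→d21:-→d22:-→d23:-→d24:H5  best=H5
  + 26.236.109.128/27 (H7) depth=27
  + 26.236.109.128/27 (H2) depth=27
  ? 26.236.109.131  path d0:-→d1:-→d2:-→d3:-→d4:-→d5:-→d6:-→d7:-→d8:H7→d9:-→d10:-→d11:-→d12:-→d13:-→d14:-→d15:-→d16:-→d17:-→d18:-→d19:-→d20:-→d21:-→d22:-→d23:-→d24:-→d25:-→d26:-→d27:H2→d28:H3  best=H3
  ? 155.30.64.24  path d0:-→d1:-→d2:-→d3:-→d4:-→d5:-→d6:-→d7:-→d8:-→d9:-→d10:-→d11:-→d12:-→d13:-→d14:-→d15:-→d16:-→d17:-→d18:H2  best=H2
  - 26.236.109.128/27 clear@27
  ? 155.30.109.0  path d0:-→d1:-→d2:-→d3:-→d4:-→d5:-→d6:-→d7:-→d8:-→d9:-→d10:-→d11:-→d12:-→d13:-→d14:-→d15:-→d16:-→d17:-→d18:H2→d19:-→d20:-→d21:-→d22:-→d23:-→d24:H5  best=H5
  + 26.0.0.0/8 (H3) depth=8
  ? 155.30.87.14  path d0:-→d1:-→d2:-→d3:-→d4:-→d5:-→d6:-→d7:-→d8:-→d9:-→d10:-→d11:-→d12:-→d13:-→d14:-→d15:-→d16:-→d17:-→d18:H2  best=H2
  ? 155.30.66.100  path d0:-→d1:-→d2:-→d3:-→d4:-→d5:-→d6:-→d7:-→d8:-→d9:-→d10:-→d11:-→d12:-→d13:-→d14:-→d15:-→d16:-→d17:-→d18:H2  best=H2
  + 155.0.0.0/10 (H1) depth=10
  + 155.30.0.0/16 (H5) depth=16
  + 155.16.0.0/12 (H3) depth=12
  - 155.30.109.0/24 clear@24
  + 26.236.0.0/14 (H1) depth=14
  - 155.30.64.0/18 clear@18
  - 26.236.0.0/14 clear@14
  + 0.0.0.0/0 (H2) depth=0
  - 26.0.0.0/8 clear@8
  ? 155.30.2.161  path d0:H2→d1:-→d2:-→d3:-→d4:-→d5:-→d6:-→d7:-→d8:-→d9:-→d10:H1→d11:-→d12:H3→d13:-→d14:-→d15:-→d16:H5→d17:-  best=H5
  ? 155.18.202.192  path d0:H2→d1:-→d2:-→d3:-→d4:-→d5:-→d6:-→d7:-→d8:-→d9:-→d10:H1→d11:-→d12:H3  best=H3
  ? 155.0.0.119  path d0:H2→d1:-→d2:-→d3:-→d4:-→d5:-→d6:-→d7:-→d8:-→d9:-→d10:H1→d11:-  best=H1
  ? 155.16.0.2  path d0:H2→d1:-→d2:-→d3:-→d4:-→d5:-→d6:-→d7:-→d8:-→d9:-→d10:H1→d11:-→d12:H3  best=H3
  + 26.236.109.132/30 (H1) depth=30
  + 155.16.0.0/12 (H2) depth=12
  + 0.0.0.0/0 (H7) depth=0

== LOOKUPS ==
["H2","no-route","H3","H5","H3","H2","H5","H2","H2","H5","H3","H1","H3"]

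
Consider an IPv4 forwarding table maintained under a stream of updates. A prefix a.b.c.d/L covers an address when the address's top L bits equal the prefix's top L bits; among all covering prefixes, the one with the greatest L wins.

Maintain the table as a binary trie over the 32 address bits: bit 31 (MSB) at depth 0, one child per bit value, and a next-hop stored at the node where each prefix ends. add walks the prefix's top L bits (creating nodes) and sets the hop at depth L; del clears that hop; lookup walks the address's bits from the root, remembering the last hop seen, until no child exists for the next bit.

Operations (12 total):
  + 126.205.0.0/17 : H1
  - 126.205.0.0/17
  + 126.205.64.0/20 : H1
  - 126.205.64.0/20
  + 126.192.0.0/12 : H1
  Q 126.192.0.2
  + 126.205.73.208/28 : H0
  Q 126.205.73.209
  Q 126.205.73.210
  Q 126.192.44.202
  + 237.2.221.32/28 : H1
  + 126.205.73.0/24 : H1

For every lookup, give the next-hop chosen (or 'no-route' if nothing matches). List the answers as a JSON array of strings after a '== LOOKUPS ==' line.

Apply in order:
  add 126.205.0.0/17 -> H1 at depth 17
  del 126.205.0.0/17 (clear depth 17)
  add 126.205.64.0/20 -> H1 at depth 20
  del 126.205.64.0/20 (clear depth 20)
  add 126.192.0.0/12 -> H1 at depth 12
  Q 126.192.0.2: descend 011111101100 ; hops seen [H1] ; pick H1
  add 126.205.73.208/28 -> H0 at depth 28
  Q 126.205.73.209: descend 0111111011001101010010011101 ; hops seen [H1,H0] ; pick H0
  Q 126.205.73.210: descend 0111111011001101010010011101 ; hops seen [H1,H0] ; pick H0
  Q 126.192.44.202: descend 011111101100 ; hops seen [H1] ; pick H1
  add 237.2.221.32/28 -> H1 at depth 28
  add 126.205.73.0/24 -> H1 at depth 24

== LOOKUPS ==
["H1","H0","H0","H1"]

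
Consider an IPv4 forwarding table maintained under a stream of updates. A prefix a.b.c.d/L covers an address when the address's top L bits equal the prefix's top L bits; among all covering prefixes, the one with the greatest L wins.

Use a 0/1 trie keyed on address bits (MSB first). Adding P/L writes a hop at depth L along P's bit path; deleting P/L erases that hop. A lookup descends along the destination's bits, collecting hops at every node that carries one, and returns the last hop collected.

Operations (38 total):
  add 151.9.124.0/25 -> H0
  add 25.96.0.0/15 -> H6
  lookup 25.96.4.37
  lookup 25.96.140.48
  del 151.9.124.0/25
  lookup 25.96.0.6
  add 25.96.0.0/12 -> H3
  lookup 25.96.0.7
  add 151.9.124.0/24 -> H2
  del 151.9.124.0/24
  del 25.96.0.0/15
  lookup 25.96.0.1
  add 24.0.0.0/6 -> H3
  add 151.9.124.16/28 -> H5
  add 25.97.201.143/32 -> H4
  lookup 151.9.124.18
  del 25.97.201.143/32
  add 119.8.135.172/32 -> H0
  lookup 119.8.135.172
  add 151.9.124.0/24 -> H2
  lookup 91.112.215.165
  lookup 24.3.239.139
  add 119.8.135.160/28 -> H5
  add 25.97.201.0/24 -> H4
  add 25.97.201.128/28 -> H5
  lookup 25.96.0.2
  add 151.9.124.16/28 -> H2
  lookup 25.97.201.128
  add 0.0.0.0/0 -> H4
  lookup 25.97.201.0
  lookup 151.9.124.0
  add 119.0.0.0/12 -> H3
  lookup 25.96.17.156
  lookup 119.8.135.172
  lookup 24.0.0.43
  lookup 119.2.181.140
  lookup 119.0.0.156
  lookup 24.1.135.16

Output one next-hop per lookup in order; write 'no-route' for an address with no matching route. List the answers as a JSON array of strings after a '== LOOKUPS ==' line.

Trace:
  add 151.9.124.0/25 -> H0 at depth 25
  add 25.96.0.0/15 -> H6 at depth 15
  ? 25.96.4.37  path d0:-→d1:-→d2:-→d3:-→d4:-→d5:-→d6:-→d7:-→d8:-→d9:-→d10:-→d11:-→d12:-→d13:-→d14:-→d15:H6  best=H6
  ? 25.96.140.48  path d0:-→d1:-→d2:-→d3:-→d4:-→d5:-→d6:-→d7:-→d8:-→d9:-→d10:-→d11:-→d12:-→d13:-→d14:-→d15:H6  best=H6
  - 151.9.124.0/25 clear@25
  ? 25.96.0.6  path d0:-→d1:-→d2:-→d3:-→d4:-→d5:-→d6:-→d7:-→d8:-→d9:-→d10:-→d11:-→d12:-→d13:-→d14:-→d15:H6  best=H6
  add 25.96.0.0/12 -> H3 at depth 12
  ? 25.96.0.7  path d0:-→d1:-→d2:-→d3:-→d4:-→d5:-→d6:-→d7:-→d8:-→d9:-→d10:-→d11:-→d12:H3→d13:-→d14:-→d15:H6  best=H6
  add 151.9.124.0/24 -> H2 at depth 24
  - 151.9.124.0/24 clear@24
  - 25.96.0.0/15 clear@15
  ? 25.96.0.1  path d0:-→d1:-→d2:-→d3:-→d4:-→d5:-→d6:-→d7:-→d8:-→d9:-→d10:-→d11:-→d12:H3→d13:-→d14:-→d15:-  best=H3
  add 24.0.0.0/6 -> H3 at depth 6
  add 151.9.124.16/28 -> H5 at depth 28
  add 25.97.201.143/32 -> H4 at depth 32
  ? 151.9.124.18  path d0:-→d1:-→d2:-→d3:-→d4:-→d5:-→d6:-→d7:-→d8:-→d9:-→d10:-→d11:-→d12:-→d13:-→d14:-→d15:-→d16:-→d17:-→d18:-→d19:-→d20:-→d21:-→d22:-→d23:-→d24:-→d25:-→d26:-→d27:-→d28:H5  best=H5
  - 25.97.201.143/32 clear@32
  add 119.8.135.172/32 -> H0 at depth 32
  ? 119.8.135.172  path d0:-→d1:-→d2:-→d3:-→d4:-→d5:-→d6:-→d7:-→d8:-→d9:-→d10:-→d11:-→d12:-→d13:-→d14:-→d15:-→d16:-→d17:-→d18:-→d19:-→d20:-→d21:-→d22:-→d23:-→d24:-→d25:-→d26:-→d27:-→d28:-→d29:-→d30:-→d31:-→d32:H0  best=H0
  add 151.9.124.0/24 -> H2 at depth 24
  ? 91.112.215.165  path d0:-→d1:-→d2:-  best=no-route
  ? 24.3.239.139  path d0:-→d1:-→d2:-→d3:-→d4:-→d5:-→d6:H3→d7:-  best=H3
  add 119.8.135.160/28 -> H5 at depth 28
  add 25.97.201.0/24 -> H4 at depth 24
  add 25.97.201.128/28 -> H5 at depth 28
  ? 25.96.0.2  path d0:-→d1:-→d2:-→d3:-→d4:-→d5:-→d6:H3→d7:-→d8:-→d9:-→d10:-→d11:-→d12:H3→d13:-→d14:-→d15:-  best=H3
  add 151.9.124.16/28 -> H2 at depth 28
  ? 25.97.201.128  path d0:-→d1:-→d2:-→d3:-→d4:-→d5:-→d6:H3→d7:-→d8:-→d9:-→d10:-→d11:-→d12:H3→d13:-→d14:-→d15:-→d16:-→d17:-→d18:-→d19:-→d20:-→d21:-→d22:-→d23:-→d24:H4→d25:-→d26:-→d27:-→d28:H5  best=H5
  add 0.0.0.0/0 -> H4 at depth 0
  ? 25.97.201.0  path d0:H4→d1:-→d2:-→d3:-→d4:-→d5:-→d6:H3→d7:-→d8:-→d9:-→d10:-→d11:-→d12:H3→d13:-→d14:-→d15:-→d16:-→d17:-→d18:-→d19:-→d20:-→d21:-→d22:-→d23:-→d24:H4  best=H4
  ? 151.9.124.0  path d0:H4→d1:-→d2:-→d3:-→d4:-→d5:-→d6:-→d7:-→d8:-→d9:-→d10:-→d11:-→d12:-→d13:-→d14:-→d15:-→d16:-→d17:-→d18:-→d19:-→d20:-→d21:-→d22:-→d23:-→d24:H2→d25:-→d26:-→d27:-  best=H2
  add 119.0.0.0/12 -> H3 at depth 12
  ? 25.96.17.156  path d0:H4→d1:-→d2:-→d3:-→d4:-→d5:-→d6:H3→d7:-→d8:-→d9:-→d10:-→d11:-→d12:H3→d13:-→d14:-→d15:-  best=H3
  ? 119.8.135.172  path d0:H4→d1:-→d2:-→d3:-→d4:-→d5:-→d6:-→d7:-→d8:-→d9:-→d10:-→d11:-→d12:H3→d13:-→d14:-→d15:-→d16:-→d17:-→d18:-→d19:-→d20:-→d21:-→d22:-→d23:-→d24:-→d25:-→d26:-→d27:-→d28:H5→d29:-→d30:-→d31:-→d32:H0  best=H0
  ? 24.0.0.43  path d0:H4→d1:-→d2:-→d3:-→d4:-→d5:-→d6:H3→d7:-  best=H3
  ? 119.2.181.140  path d0:H4→d1:-→d2:-→d3:-→d4:-→d5:-→d6:-→d7:-→d8:-→d9:-→d10:-→d11:-→d12:H3  best=H3
  ? 119.0.0.156  path d0:H4→d1:-→d2:-→d3:-→d4:-→d5:-→d6:-→d7:-→d8:-→d9:-→d10:-→d11:-→d12:H3  best=H3
  ? 24.1.135.16  path d0:H4→d1:-→d2:-→d3:-→d4:-→d5:-→d6:H3→d7:-  best=H3

== LOOKUPS ==
["H6","H6","H6","H6","H3","H5","H0","no-route","H3","H3","H5","H4","H2","H3","H0","H3","H3","H3","H3"]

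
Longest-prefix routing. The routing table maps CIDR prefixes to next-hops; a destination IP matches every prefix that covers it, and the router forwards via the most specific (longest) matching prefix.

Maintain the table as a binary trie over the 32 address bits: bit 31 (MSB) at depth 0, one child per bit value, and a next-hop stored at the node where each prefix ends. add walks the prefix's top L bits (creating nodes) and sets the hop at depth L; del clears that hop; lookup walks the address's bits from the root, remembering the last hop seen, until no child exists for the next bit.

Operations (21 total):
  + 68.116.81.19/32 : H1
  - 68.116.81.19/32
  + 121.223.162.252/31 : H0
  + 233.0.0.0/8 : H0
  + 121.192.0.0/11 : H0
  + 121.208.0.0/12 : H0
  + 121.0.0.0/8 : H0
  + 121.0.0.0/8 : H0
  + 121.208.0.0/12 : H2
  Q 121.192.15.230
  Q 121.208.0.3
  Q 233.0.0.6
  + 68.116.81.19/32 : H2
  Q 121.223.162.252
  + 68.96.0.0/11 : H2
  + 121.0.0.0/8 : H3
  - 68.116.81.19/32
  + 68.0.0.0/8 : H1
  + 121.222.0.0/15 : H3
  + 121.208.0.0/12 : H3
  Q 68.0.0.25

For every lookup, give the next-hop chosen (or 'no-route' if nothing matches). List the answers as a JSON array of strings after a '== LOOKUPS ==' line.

Process each operation:
  + 68.116.81.19/32 (H1) depth=32
  - 68.116.81.19/32 clear@32
  + 121.223.162.252/31 (H0) depth=31
  + 233.0.0.0/8 (H0) depth=8
  + 121.192.0.0/11 (H0) depth=11
  + 121.208.0.0/12 (H0) depth=12
  + 121.0.0.0/8 (H0) depth=8
  + 121.0.0.0/8 (H0) depth=8
  + 121.208.0.0/12 (H2) depth=12
  ? 121.192.15.230  path d0:-→d1:-→d2:-→d3:-→d4:-→d5:-→d6:-→d7:-→d8:H0→d9:-→d10:-→d11:H0  best=H0
  ? 121.208.0.3  path d0:-→d1:-→d2:-→d3:-→d4:-→d5:-→d6:-→d7:-→d8:H0→d9:-→d10:-→d11:H0→d12:H2  best=H2
  ? 233.0.0.6  path d0:-→d1:-→d2:-→d3:-→d4:-→d5:-→d6:-→d7:-→d8:H0  best=H0
  + 68.116.81.19/32 (H2) depth=32
  ? 121.223.162.252  path d0:-→d1:-→d2:-→d3:-→d4:-→d5:-→d6:-→d7:-→d8:H0→d9:-→d10:-→d11:H0→d12:H2→d13:-→d14:-→d15:-→d16:-→d17:-→d18:-→d19:-→d20:-→d21:-→d22:-→d23:-→d24:-→d25:-→d26:-→d27:-→d28:-→d29:-→d30:-→d31:H0  best=H0
  + 68.96.0.0/11 (H2) depth=11
  + 121.0.0.0/8 (H3) depth=8
  - 68.116.81.19/32 clear@32
  + 68.0.0.0/8 (H1) depth=8
  + 121.222.0.0/15 (H3) depth=15
  + 121.208.0.0/12 (H3) depth=12
  ? 68.0.0.25  path d0:-→d1:-→d2:-→d3:-→d4:-→d5:-→d6:-→d7:-→d8:H1→d9:-  best=H1

== LOOKUPS ==
["H0","H2","H0","H0","H1"]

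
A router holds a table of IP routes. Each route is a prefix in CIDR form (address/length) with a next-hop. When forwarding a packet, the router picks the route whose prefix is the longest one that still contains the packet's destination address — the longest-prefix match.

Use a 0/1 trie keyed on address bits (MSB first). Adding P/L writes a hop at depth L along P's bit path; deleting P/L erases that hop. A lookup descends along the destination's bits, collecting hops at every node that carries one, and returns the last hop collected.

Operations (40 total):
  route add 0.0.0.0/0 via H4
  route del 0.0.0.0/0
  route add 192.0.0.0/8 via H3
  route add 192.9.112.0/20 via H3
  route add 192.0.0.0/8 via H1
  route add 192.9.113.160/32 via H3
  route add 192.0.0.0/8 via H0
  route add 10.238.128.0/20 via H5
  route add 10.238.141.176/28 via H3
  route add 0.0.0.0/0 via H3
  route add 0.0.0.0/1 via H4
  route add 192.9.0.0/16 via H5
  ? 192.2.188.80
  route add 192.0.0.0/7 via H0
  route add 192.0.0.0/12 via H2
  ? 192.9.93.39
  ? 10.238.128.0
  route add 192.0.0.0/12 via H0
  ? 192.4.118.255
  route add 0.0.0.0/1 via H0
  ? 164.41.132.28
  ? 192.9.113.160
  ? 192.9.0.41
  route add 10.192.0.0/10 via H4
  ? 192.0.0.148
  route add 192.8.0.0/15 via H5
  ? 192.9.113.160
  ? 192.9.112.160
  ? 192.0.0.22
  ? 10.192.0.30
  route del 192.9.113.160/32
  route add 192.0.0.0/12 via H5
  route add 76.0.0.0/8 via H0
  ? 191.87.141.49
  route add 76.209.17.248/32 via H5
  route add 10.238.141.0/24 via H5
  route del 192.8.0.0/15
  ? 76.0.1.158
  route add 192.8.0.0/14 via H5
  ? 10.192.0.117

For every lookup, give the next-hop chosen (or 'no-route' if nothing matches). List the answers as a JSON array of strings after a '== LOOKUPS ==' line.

Process each operation:
  add 0.0.0.0/0 -> H4 at depth 0
  del 0.0.0.0/0 (clear depth 0)
  add 192.0.0.0/8 -> H3 at depth 8
  add 192.9.112.0/20 -> H3 at depth 20
  add 192.0.0.0/8 -> H1 at depth 8
  add 192.9.113.160/32 -> H3 at depth 32
  add 192.0.0.0/8 -> H0 at depth 8
  add 10.238.128.0/20 -> H5 at depth 20
  add 10.238.141.176/28 -> H3 at depth 28
  add 0.0.0.0/0 -> H3 at depth 0
  add 0.0.0.0/1 -> H4 at depth 1
  add 192.9.0.0/16 -> H5 at depth 16
  Q 192.2.188.80: descend 110000000000 ; hops seen [H3,H0] ; pick H0
  add 192.0.0.0/7 -> H0 at depth 7
  add 192.0.0.0/12 -> H2 at depth 12
  Q 192.9.93.39: descend 110000000000100101 ; hops seen [H3,H0,H0,H2,H5] ; pick H5
  Q 10.238.128.0: descend 00001010111011101000 ; hops seen [H3,H4,H5] ; pick H5
  add 192.0.0.0/12 -> H0 at depth 12
  Q 192.4.118.255: descend 110000000000 ; hops seen [H3,H0,H0,H0] ; pick H0
  add 0.0.0.0/1 -> H0 at depth 1
  Q 164.41.132.28: descend 1 ; hops seen [H3] ; pick H3
  Q 192.9.113.160: descend 11000000000010010111000110100000 ; hops seen [H3,H0,H0,H0,H5,H3,H3] ; pick H3
  Q 192.9.0.41: descend 11000000000010010 ; hops seen [H3,H0,H0,H0,H5] ; pick H5
  add 10.192.0.0/10 -> H4 at depth 10
  Q 192.0.0.148: descend 110000000000 ; hops seen [H3,H0,H0,H0] ; pick H0
  add 192.8.0.0/15 -> H5 at depth 15
  Q 192.9.113.160: descend 11000000000010010111000110100000 ; hops seen [H3,H0,H0,H0,H5,H5,H3,H3] ; pick H3
  Q 192.9.112.160: descend 11000000000010010111000 ; hops seen [H3,H0,H0,H0,H5,H5,H3] ; pick H3
  Q 192.0.0.22: descend 110000000000 ; hops seen [H3,H0,H0,H0] ; pick H0
  Q 10.192.0.30: descend 0000101011 ; hops seen [H3,H0,H4] ; pick H4
  del 192.9.113.160/32 (clear depth 32)
  add 192.0.0.0/12 -> H5 at depth 12
  add 76.0.0.0/8 -> H0 at depth 8
  Q 191.87.141.49: descend 1 ; hops seen [H3] ; pick H3
  add 76.209.17.248/32 -> H5 at depth 32
  add 10.238.141.0/24 -> H5 at depth 24
  del 192.8.0.0/15 (clear depth 15)
  Q 76.0.1.158: descend 01001100 ; hops seen [H3,H0,H0] ; pick H0
  add 192.8.0.0/14 -> H5 at depth 14
  Q 10.192.0.117: descend 0000101011 ; hops seen [H3,H0,H4] ; pick H4

== LOOKUPS ==
["H0","H5","H5","H0","H3","H3","H5","H0","H3","H3","H0","H4","H3","H0","H4"]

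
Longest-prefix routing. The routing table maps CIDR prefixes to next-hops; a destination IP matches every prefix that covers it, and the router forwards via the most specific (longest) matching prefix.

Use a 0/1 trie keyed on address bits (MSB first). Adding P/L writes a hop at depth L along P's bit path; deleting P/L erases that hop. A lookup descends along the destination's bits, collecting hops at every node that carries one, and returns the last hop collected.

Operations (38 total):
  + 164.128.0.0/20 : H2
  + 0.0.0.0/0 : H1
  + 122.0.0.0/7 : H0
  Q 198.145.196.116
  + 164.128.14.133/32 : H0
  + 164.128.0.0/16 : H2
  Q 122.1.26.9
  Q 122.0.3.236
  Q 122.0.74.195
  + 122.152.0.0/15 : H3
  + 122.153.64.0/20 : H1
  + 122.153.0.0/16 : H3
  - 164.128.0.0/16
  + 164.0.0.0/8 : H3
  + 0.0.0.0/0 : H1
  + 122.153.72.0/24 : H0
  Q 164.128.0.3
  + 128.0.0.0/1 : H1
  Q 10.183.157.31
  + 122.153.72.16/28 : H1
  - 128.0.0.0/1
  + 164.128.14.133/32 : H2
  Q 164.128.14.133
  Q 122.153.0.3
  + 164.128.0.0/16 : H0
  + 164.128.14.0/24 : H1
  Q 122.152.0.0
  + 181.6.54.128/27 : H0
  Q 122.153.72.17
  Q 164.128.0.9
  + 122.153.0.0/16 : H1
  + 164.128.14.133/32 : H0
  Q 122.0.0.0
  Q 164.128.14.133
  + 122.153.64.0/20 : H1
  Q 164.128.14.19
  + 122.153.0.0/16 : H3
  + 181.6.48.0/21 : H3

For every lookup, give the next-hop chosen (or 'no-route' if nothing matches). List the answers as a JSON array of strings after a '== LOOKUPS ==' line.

Process each operation:
  add 164.128.0.0/20 -> H2 at depth 20
  add 0.0.0.0/0 -> H1 at depth 0
  add 122.0.0.0/7 -> H0 at depth 7
  Q 198.145.196.116: descend 1 ; hops seen [H1] ; pick H1
  add 164.128.14.133/32 -> H0 at depth 32
  add 164.128.0.0/16 -> H2 at depth 16
  Q 122.1.26.9: descend 0111101 ; hops seen [H1,H0] ; pick H0
  Q 122.0.3.236: descend 0111101 ; hops seen [H1,H0] ; pick H0
  Q 122.0.74.195: descend 0111101 ; hops seen [H1,H0] ; pick H0
  add 122.152.0.0/15 -> H3 at depth 15
  add 122.153.64.0/20 -> H1 at depth 20
  add 122.153.0.0/16 -> H3 at depth 16
  del 164.128.0.0/16 (clear depth 16)
  add 164.0.0.0/8 -> H3 at depth 8
  add 0.0.0.0/0 -> H1 at depth 0
  add 122.153.72.0/24 -> H0 at depth 24
  Q 164.128.0.3: descend 10100100100000000000 ; hops seen [H1,H3,H2] ; pick H2
  add 128.0.0.0/1 -> H1 at depth 1
  Q 10.183.157.31: descend 0 ; hops seen [H1] ; pick H1
  add 122.153.72.16/28 -> H1 at depth 28
  del 128.0.0.0/1 (clear depth 1)
  add 164.128.14.133/32 -> H2 at depth 32
  Q 164.128.14.133: descend 10100100100000000000111010000101 ; hops seen [H1,H3,H2,H2] ; pick H2
  Q 122.153.0.3: descend 01111010100110010 ; hops seen [H1,H0,H3,H3] ; pick H3
  add 164.128.0.0/16 -> H0 at depth 16
  add 164.128.14.0/24 -> H1 at depth 24
  Q 122.152.0.0: descend 011110101001100 ; hops seen [H1,H0,H3] ; pick H3
  add 181.6.54.128/27 -> H0 at depth 27
  Q 122.153.72.17: descend 0111101010011001010010000001 ; hops seen [H1,H0,H3,H3,H1,H0,H1] ; pick H1
  Q 164.128.0.9: descend 10100100100000000000 ; hops seen [H1,H3,H0,H2] ; pick H2
  add 122.153.0.0/16 -> H1 at depth 16
  add 164.128.14.133/32 -> H0 at depth 32
  Q 122.0.0.0: descend 01111010 ; hops seen [H1,H0] ; pick H0
  Q 164.128.14.133: descend 10100100100000000000111010000101 ; hops seen [H1,H3,H0,H2,H1,H0] ; pick H0
  add 122.153.64.0/20 -> H1 at depth 20
  Q 164.128.14.19: descend 101001001000000000001110 ; hops seen [H1,H3,H0,H2,H1] ; pick H1
  add 122.153.0.0/16 -> H3 at depth 16
  add 181.6.48.0/21 -> H3 at depth 21

== LOOKUPS ==
["H1","H0","H0","H0","H2","H1","H2","H3","H3","H1","H2","H0","H0","H1"]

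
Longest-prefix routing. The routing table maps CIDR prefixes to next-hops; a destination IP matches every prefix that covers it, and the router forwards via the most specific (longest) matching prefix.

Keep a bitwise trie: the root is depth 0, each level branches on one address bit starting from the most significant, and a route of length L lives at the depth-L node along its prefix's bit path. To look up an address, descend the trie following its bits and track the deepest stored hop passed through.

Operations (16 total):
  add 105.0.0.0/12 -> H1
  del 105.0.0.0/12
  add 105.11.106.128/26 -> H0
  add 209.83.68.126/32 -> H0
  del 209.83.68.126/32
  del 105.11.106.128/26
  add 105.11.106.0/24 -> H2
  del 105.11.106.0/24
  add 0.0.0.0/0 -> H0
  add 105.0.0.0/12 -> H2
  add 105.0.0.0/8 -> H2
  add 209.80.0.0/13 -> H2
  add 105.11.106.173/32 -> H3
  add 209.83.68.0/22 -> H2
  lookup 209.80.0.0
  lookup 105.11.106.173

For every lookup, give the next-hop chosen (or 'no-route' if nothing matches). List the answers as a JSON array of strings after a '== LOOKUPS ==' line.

Process each operation:
  add 105.0.0.0/12 -> H1 at depth 12
  - 105.0.0.0/12 clear@12
  add 105.11.106.128/26 -> H0 at depth 26
  add 209.83.68.126/32 -> H0 at depth 32
  - 209.83.68.126/32 clear@32
  - 105.11.106.128/26 clear@26
  add 105.11.106.0/24 -> H2 at depth 24
  - 105.11.106.0/24 clear@24
  add 0.0.0.0/0 -> H0 at depth 0
  add 105.0.0.0/12 -> H2 at depth 12
  add 105.0.0.0/8 -> H2 at depth 8
  add 209.80.0.0/13 -> H2 at depth 13
  add 105.11.106.173/32 -> H3 at depth 32
  add 209.83.68.0/22 -> H2 at depth 22
  Q 209.80.0.0: descend 11010001010100 ; hops seen [H0,H2] ; pick H2
  Q 105.11.106.173: descend 01101001000010110110101010101101 ; hops seen [H0,H2,H2,H3] ; pick H3

== LOOKUPS ==
["H2","H3"]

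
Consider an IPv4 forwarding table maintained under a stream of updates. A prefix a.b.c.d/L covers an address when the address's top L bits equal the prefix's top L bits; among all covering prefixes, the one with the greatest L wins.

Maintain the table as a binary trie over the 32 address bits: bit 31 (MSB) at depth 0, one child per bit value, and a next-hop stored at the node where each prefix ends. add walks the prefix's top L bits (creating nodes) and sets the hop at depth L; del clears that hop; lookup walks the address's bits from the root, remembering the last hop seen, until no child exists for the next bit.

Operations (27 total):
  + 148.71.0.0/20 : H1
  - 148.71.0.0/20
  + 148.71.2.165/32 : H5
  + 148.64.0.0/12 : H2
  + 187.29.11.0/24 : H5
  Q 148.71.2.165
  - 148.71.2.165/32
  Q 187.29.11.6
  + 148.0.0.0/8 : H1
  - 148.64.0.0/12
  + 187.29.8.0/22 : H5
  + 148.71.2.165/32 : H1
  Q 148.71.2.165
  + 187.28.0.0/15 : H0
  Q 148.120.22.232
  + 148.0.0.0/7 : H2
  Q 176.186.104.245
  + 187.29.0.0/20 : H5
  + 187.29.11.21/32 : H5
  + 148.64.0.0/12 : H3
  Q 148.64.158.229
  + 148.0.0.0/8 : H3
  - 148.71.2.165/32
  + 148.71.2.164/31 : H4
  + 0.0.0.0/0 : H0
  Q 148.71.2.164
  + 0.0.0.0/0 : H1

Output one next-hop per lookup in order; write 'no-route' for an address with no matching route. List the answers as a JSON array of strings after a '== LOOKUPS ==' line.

Trace:
  + 148.71.0.0/20 (H1) depth=20
  del 148.71.0.0/20 (clear depth 20)
  + 148.71.2.165/32 (H5) depth=32
  + 148.64.0.0/12 (H2) depth=12
  + 187.29.11.0/24 (H5) depth=24
  ? 148.71.2.165  path d0:-→d1:-→d2:-→d3:-→d4:-→d5:-→d6:-→d7:-→d8:-→d9:-→d10:-→d11:-→d12:H2→d13:-→d14:-→d15:-→d16:-→d17:-→d18:-→d19:-→d20:-→d21:-→d22:-→d23:-→d24:-→d25:-→d26:-→d27:-→d28:-→d29:-→d30:-→d31:-→d32:H5  best=H5
  del 148.71.2.165/32 (clear depth 32)
  ? 187.29.11.6  path d0:-→d1:-→d2:-→d3:-→d4:-→d5:-→d6:-→d7:-→d8:-→d9:-→d10:-→d11:-→d12:-→d13:-→d14:-→d15:-→d16:-→d17:-→d18:-→d19:-→d20:-→d21:-→d22:-→d23:-→d24:H5  best=H5
  + 148.0.0.0/8 (H1) depth=8
  del 148.64.0.0/12 (clear depth 12)
  + 187.29.8.0/22 (H5) depth=22
  + 148.71.2.165/32 (H1) depth=32
  ? 148.71.2.165  path d0:-→d1:-→d2:-→d3:-→d4:-→d5:-→d6:-→d7:-→d8:H1→d9:-→d10:-→d11:-→d12:-→d13:-→d14:-→d15:-→d16:-→d17:-→d18:-→d19:-→d20:-→d21:-→d22:-→d23:-→d24:-→d25:-→d26:-→d27:-→d28:-→d29:-→d30:-→d31:-→d32:H1  best=H1
  + 187.28.0.0/15 (H0) depth=15
  ? 148.120.22.232  path d0:-→d1:-→d2:-→d3:-→d4:-→d5:-→d6:-→d7:-→d8:H1→d9:-→d10:-  best=H1
  + 148.0.0.0/7 (H2) depth=7
  ? 176.186.104.245  path d0:-→d1:-→d2:-→d3:-→d4:-  best=no-route
  + 187.29.0.0/20 (H5) depth=20
  + 187.29.11.21/32 (H5) depth=32
  + 148.64.0.0/12 (H3) depth=12
  ? 148.64.158.229  path d0:-→d1:-→d2:-→d3:-→d4:-→d5:-→d6:-→d7:H2→d8:H1→d9:-→d10:-→d11:-→d12:H3→d13:-  best=H3
  + 148.0.0.0/8 (H3) depth=8
  del 148.71.2.165/32 (clear depth 32)
  + 148.71.2.164/31 (H4) depth=31
  + 0.0.0.0/0 (H0) depth=0
  ? 148.71.2.164  path d0:H0→d1:-→d2:-→d3:-→d4:-→d5:-→d6:-→d7:H2→d8:H3→d9:-→d10:-→d11:-→d12:H3→d13:-→d14:-→d15:-→d16:-→d17:-→d18:-→d19:-→d20:-→d21:-→d22:-→d23:-→d24:-→d25:-→d26:-→d27:-→d28:-→d29:-→d30:-→d31:H4  best=H4
  + 0.0.0.0/0 (H1) depth=0

== LOOKUPS ==
["H5","H5","H1","H1","no-route","H3","H4"]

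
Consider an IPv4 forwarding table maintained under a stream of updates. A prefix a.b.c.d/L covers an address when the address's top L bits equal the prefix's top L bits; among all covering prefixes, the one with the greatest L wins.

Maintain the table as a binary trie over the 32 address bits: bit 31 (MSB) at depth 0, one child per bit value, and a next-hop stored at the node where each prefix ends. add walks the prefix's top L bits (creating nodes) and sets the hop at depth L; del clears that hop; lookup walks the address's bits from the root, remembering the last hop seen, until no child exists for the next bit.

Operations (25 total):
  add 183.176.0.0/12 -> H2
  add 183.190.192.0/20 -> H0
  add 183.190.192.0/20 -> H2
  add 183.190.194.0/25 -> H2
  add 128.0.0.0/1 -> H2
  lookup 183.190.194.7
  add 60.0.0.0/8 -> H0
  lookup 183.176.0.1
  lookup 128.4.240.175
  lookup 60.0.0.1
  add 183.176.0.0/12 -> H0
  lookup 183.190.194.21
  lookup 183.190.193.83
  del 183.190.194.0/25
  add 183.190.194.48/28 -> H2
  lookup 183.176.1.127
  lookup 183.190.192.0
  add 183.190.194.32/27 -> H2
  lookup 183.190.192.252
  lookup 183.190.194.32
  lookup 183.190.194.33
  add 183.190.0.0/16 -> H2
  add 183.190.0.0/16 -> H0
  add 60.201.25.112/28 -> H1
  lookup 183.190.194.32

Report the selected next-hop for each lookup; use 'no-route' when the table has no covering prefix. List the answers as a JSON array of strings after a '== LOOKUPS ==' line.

Apply in order:
  + 183.176.0.0/12 (H2) depth=12
  + 183.190.192.0/20 (H0) depth=20
  + 183.190.192.0/20 (H2) depth=20
  + 183.190.194.0/25 (H2) depth=25
  + 128.0.0.0/1 (H2) depth=1
  ? 183.190.194.7  path d0:-→d1:H2→d2:-→d3:-→d4:-→d5:-→d6:-→d7:-→d8:-→d9:-→d10:-→d11:-→d12:H2→d13:-→d14:-→d15:-→d16:-→d17:-→d18:-→d19:-→d20:H2→d21:-→d22:-→d23:-→d24:-→d25:H2  best=H2
  + 60.0.0.0/8 (H0) depth=8
  ? 183.176.0.1  path d0:-→d1:H2→d2:-→d3:-→d4:-→d5:-→d6:-→d7:-→d8:-→d9:-→d10:-→d11:-→d12:H2  best=H2
  ? 128.4.240.175  path d0:-→d1:H2→d2:-  best=H2
  ? 60.0.0.1  path d0:-→d1:-→d2:-→d3:-→d4:-→d5:-→d6:-→d7:-→d8:H0  best=H0
  + 183.176.0.0/12 (H0) depth=12
  ? 183.190.194.21  path d0:-→d1:H2→d2:-→d3:-→d4:-→d5:-→d6:-→d7:-→d8:-→d9:-→d10:-→d11:-→d12:H0→d13:-→d14:-→d15:-→d16:-→d17:-→d18:-→d19:-→d20:H2→d21:-→d22:-→d23:-→d24:-→d25:H2  best=H2
  ? 183.190.193.83  path d0:-→d1:H2→d2:-→d3:-→d4:-→d5:-→d6:-→d7:-→d8:-→d9:-→d10:-→d11:-→d12:H0→d13:-→d14:-→d15:-→d16:-→d17:-→d18:-→d19:-→d20:H2→d21:-→d22:-  best=H2
  del 183.190.194.0/25 (clear depth 25)
  + 183.190.194.48/28 (H2) depth=28
  ? 183.176.1.127  path d0:-→d1:H2→d2:-→d3:-→d4:-→d5:-→d6:-→d7:-→d8:-→d9:-→d10:-→d11:-→d12:H0  best=H0
  ? 183.190.192.0  path d0:-→d1:H2→d2:-→d3:-→d4:-→d5:-→d6:-→d7:-→d8:-→d9:-→d10:-→d11:-→d12:H0→d13:-→d14:-→d15:-→d16:-→d17:-→d18:-→d19:-→d20:H2→d21:-→d22:-  best=H2
  + 183.190.194.32/27 (H2) depth=27
  ? 183.190.192.252  path d0:-→d1:H2→d2:-→d3:-→d4:-→d5:-→d6:-→d7:-→d8:-→d9:-→d10:-→d11:-→d12:H0→d13:-→d14:-→d15:-→d16:-→d17:-→d18:-→d19:-→d20:H2→d21:-→d22:-  best=H2
  ? 183.190.194.32  path d0:-→d1:H2→d2:-→d3:-→d4:-→d5:-→d6:-→d7:-→d8:-→d9:-→d10:-→d11:-→d12:H0→d13:-→d14:-→d15:-→d16:-→d17:-→d18:-→d19:-→d20:H2→d21:-→d22:-→d23:-→d24:-→d25:-→d26:-→d27:H2  best=H2
  ? 183.190.194.33  path d0:-→d1:H2→d2:-→d3:-→d4:-→d5:-→d6:-→d7:-→d8:-→d9:-→d10:-→d11:-→d12:H0→d13:-→d14:-→d15:-→d16:-→d17:-→d18:-→d19:-→d20:H2→d21:-→d22:-→d23:-→d24:-→d25:-→d26:-→d27:H2  best=H2
  + 183.190.0.0/16 (H2) depth=16
  + 183.190.0.0/16 (H0) depth=16
  + 60.201.25.112/28 (H1) depth=28
  ? 183.190.194.32  path d0:-→d1:H2→d2:-→d3:-→d4:-→d5:-→d6:-→d7:-→d8:-→d9:-→d10:-→d11:-→d12:H0→d13:-→d14:-→d15:-→d16:H0→d17:-→d18:-→d19:-→d20:H2→d21:-→d22:-→d23:-→d24:-→d25:-→d26:-→d27:H2  best=H2

== LOOKUPS ==
["H2","H2","H2","H0","H2","H2","H0","H2","H2","H2","H2","H2"]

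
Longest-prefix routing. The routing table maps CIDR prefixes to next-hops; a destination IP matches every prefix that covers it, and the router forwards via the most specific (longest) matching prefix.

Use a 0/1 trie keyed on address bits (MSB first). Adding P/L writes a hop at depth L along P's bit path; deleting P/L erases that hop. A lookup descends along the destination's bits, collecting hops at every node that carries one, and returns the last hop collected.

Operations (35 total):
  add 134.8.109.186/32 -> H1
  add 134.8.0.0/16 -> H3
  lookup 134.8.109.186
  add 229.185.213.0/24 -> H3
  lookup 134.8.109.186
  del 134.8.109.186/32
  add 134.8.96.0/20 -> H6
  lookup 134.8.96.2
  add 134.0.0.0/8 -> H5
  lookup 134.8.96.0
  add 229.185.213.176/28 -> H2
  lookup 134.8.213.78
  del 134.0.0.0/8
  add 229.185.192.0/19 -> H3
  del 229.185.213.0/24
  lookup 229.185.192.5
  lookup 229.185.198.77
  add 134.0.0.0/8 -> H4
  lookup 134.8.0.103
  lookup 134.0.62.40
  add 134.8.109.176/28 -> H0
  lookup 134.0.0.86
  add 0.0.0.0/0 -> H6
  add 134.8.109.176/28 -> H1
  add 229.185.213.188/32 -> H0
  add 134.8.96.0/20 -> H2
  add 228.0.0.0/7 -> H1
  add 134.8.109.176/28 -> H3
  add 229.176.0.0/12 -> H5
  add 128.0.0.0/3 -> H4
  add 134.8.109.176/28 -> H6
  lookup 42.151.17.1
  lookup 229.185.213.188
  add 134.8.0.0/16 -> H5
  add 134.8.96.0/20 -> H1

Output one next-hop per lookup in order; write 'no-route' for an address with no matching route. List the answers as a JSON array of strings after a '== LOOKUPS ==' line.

Apply in order:
  + 134.8.109.186/32 (H1) depth=32
  + 134.8.0.0/16 (H3) depth=16
  ? 134.8.109.186  path d0:-→d1:-→d2:-→d3:-→d4:-→d5:-→d6:-→d7:-→d8:-→d9:-→d10:-→d11:-→d12:-→d13:-→d14:-→d15:-→d16:H3→d17:-→d18:-→d19:-→d20:-→d21:-→d22:-→d23:-→d24:-→d25:-→d26:-→d27:-→d28:-→d29:-→d30:-→d31:-→d32:H1  best=H1
  + 229.185.213.0/24 (H3) depth=24
  ? 134.8.109.186  path d0:-→d1:-→d2:-→d3:-→d4:-→d5:-→d6:-→d7:-→d8:-→d9:-→d10:-→d11:-→d12:-→d13:-→d14:-→d15:-→d16:H3→d17:-→d18:-→d19:-→d20:-→d21:-→d22:-→d23:-→d24:-→d25:-→d26:-→d27:-→d28:-→d29:-→d30:-→d31:-→d32:H1  best=H1
  del 134.8.109.186/32 (clear depth 32)
  + 134.8.96.0/20 (H6) depth=20
  ? 134.8.96.2  path d0:-→d1:-→d2:-→d3:-→d4:-→d5:-→d6:-→d7:-→d8:-→d9:-→d10:-→d11:-→d12:-→d13:-→d14:-→d15:-→d16:H3→d17:-→d18:-→d19:-→d20:H6  best=H6
  + 134.0.0.0/8 (H5) depth=8
  ? 134.8.96.0  path d0:-→d1:-→d2:-→d3:-→d4:-→d5:-→d6:-→d7:-→d8:H5→d9:-→d10:-→d11:-→d12:-→d13:-→d14:-→d15:-→d16:H3→d17:-→d18:-→d19:-→d20:H6  best=H6
  + 229.185.213.176/28 (H2) depth=28
  ? 134.8.213.78  path d0:-→d1:-→d2:-→d3:-→d4:-→d5:-→d6:-→d7:-→d8:H5→d9:-→d10:-→d11:-→d12:-→d13:-→d14:-→d15:-→d16:H3  best=H3
  del 134.0.0.0/8 (clear depth 8)
  + 229.185.192.0/19 (H3) depth=19
  del 229.185.213.0/24 (clear depth 24)
  ? 229.185.192.5  path d0:-→d1:-→d2:-→d3:-→d4:-→d5:-→d6:-→d7:-→d8:-→d9:-→d10:-→d11:-→d12:-→d13:-→d14:-→d15:-→d16:-→d17:-→d18:-→d19:H3  best=H3
  ? 229.185.198.77  path d0:-→d1:-→d2:-→d3:-→d4:-→d5:-→d6:-→d7:-→d8:-→d9:-→d10:-→d11:-→d12:-→d13:-→d14:-→d15:-→d16:-→d17:-→d18:-→d19:H3  best=H3
  + 134.0.0.0/8 (H4) depth=8
  ? 134.8.0.103  path d0:-→d1:-→d2:-→d3:-→d4:-→d5:-→d6:-→d7:-→d8:H4→d9:-→d10:-→d11:-→d12:-→d13:-→d14:-→d15:-→d16:H3→d17:-  best=H3
  ? 134.0.62.40  path d0:-→d1:-→d2:-→d3:-→d4:-→d5:-→d6:-→d7:-→d8:H4→d9:-→d10:-→d11:-→d12:-  best=H4
  + 134.8.109.176/28 (H0) depth=28
  ? 134.0.0.86  path d0:-→d1:-→d2:-→d3:-→d4:-→d5:-→d6:-→d7:-→d8:H4→d9:-→d10:-→d11:-→d12:-  best=H4
  + 0.0.0.0/0 (H6) depth=0
  + 134.8.109.176/28 (H1) depth=28
  + 229.185.213.188/32 (H0) depth=32
  + 134.8.96.0/20 (H2) depth=20
  + 228.0.0.0/7 (H1) depth=7
  + 134.8.109.176/28 (H3) depth=28
  + 229.176.0.0/12 (H5) depth=12
  + 128.0.0.0/3 (H4) depth=3
  + 134.8.109.176/28 (H6) depth=28
  ? 42.151.17.1  path d0:H6  best=H6
  ? 229.185.213.188  path d0:H6→d1:-→d2:-→d3:-→d4:-→d5:-→d6:-→d7:H1→d8:-→d9:-→d10:-→d11:-→d12:H5→d13:-→d14:-→d15:-→d16:-→d17:-→d18:-→d19:H3→d20:-→d21:-→d22:-→d23:-→d24:-→d25:-→d26:-→d27:-→d28:H2→d29:-→d30:-→d31:-→d32:H0  best=H0
  + 134.8.0.0/16 (H5) depth=16
  + 134.8.96.0/20 (H1) depth=20

== LOOKUPS ==
["H1","H1","H6","H6","H3","H3","H3","H3","H4","H4","H6","H0"]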